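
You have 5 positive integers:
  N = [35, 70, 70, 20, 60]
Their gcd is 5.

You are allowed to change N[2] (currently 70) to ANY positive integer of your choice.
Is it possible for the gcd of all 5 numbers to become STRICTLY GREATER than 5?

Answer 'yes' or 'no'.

Answer: no

Derivation:
Current gcd = 5
gcd of all OTHER numbers (without N[2]=70): gcd([35, 70, 20, 60]) = 5
The new gcd after any change is gcd(5, new_value).
This can be at most 5.
Since 5 = old gcd 5, the gcd can only stay the same or decrease.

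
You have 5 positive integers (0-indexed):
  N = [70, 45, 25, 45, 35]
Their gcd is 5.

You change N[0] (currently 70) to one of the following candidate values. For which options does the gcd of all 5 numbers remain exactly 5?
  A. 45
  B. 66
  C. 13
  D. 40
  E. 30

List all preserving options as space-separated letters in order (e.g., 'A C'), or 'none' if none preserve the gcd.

Answer: A D E

Derivation:
Old gcd = 5; gcd of others (without N[0]) = 5
New gcd for candidate v: gcd(5, v). Preserves old gcd iff gcd(5, v) = 5.
  Option A: v=45, gcd(5,45)=5 -> preserves
  Option B: v=66, gcd(5,66)=1 -> changes
  Option C: v=13, gcd(5,13)=1 -> changes
  Option D: v=40, gcd(5,40)=5 -> preserves
  Option E: v=30, gcd(5,30)=5 -> preserves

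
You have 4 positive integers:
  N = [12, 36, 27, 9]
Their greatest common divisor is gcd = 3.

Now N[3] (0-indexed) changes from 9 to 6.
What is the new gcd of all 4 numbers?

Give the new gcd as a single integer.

Numbers: [12, 36, 27, 9], gcd = 3
Change: index 3, 9 -> 6
gcd of the OTHER numbers (without index 3): gcd([12, 36, 27]) = 3
New gcd = gcd(g_others, new_val) = gcd(3, 6) = 3

Answer: 3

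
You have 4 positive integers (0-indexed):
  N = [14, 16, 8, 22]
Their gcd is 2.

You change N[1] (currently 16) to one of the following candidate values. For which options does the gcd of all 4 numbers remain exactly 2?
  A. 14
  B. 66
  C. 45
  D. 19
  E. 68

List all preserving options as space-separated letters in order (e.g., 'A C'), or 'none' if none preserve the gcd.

Old gcd = 2; gcd of others (without N[1]) = 2
New gcd for candidate v: gcd(2, v). Preserves old gcd iff gcd(2, v) = 2.
  Option A: v=14, gcd(2,14)=2 -> preserves
  Option B: v=66, gcd(2,66)=2 -> preserves
  Option C: v=45, gcd(2,45)=1 -> changes
  Option D: v=19, gcd(2,19)=1 -> changes
  Option E: v=68, gcd(2,68)=2 -> preserves

Answer: A B E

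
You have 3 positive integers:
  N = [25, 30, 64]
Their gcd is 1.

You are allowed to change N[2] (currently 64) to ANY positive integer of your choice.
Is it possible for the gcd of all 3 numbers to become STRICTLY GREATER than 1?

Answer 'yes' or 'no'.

Answer: yes

Derivation:
Current gcd = 1
gcd of all OTHER numbers (without N[2]=64): gcd([25, 30]) = 5
The new gcd after any change is gcd(5, new_value).
This can be at most 5.
Since 5 > old gcd 1, the gcd CAN increase (e.g., set N[2] = 5).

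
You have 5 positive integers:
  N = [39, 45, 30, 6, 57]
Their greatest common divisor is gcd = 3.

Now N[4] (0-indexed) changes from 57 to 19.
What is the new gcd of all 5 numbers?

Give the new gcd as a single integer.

Numbers: [39, 45, 30, 6, 57], gcd = 3
Change: index 4, 57 -> 19
gcd of the OTHER numbers (without index 4): gcd([39, 45, 30, 6]) = 3
New gcd = gcd(g_others, new_val) = gcd(3, 19) = 1

Answer: 1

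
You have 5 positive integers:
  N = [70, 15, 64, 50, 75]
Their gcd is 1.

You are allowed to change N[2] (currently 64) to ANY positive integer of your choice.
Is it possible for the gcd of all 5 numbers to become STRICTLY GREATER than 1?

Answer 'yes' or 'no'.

Answer: yes

Derivation:
Current gcd = 1
gcd of all OTHER numbers (without N[2]=64): gcd([70, 15, 50, 75]) = 5
The new gcd after any change is gcd(5, new_value).
This can be at most 5.
Since 5 > old gcd 1, the gcd CAN increase (e.g., set N[2] = 5).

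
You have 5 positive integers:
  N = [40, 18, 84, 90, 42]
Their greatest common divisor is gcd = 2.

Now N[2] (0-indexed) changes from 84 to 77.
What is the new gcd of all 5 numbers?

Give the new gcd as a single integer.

Answer: 1

Derivation:
Numbers: [40, 18, 84, 90, 42], gcd = 2
Change: index 2, 84 -> 77
gcd of the OTHER numbers (without index 2): gcd([40, 18, 90, 42]) = 2
New gcd = gcd(g_others, new_val) = gcd(2, 77) = 1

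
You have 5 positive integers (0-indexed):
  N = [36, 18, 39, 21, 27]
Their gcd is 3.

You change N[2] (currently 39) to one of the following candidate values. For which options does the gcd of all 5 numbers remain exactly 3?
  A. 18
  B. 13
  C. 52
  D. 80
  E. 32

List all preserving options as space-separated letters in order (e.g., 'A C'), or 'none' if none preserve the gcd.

Answer: A

Derivation:
Old gcd = 3; gcd of others (without N[2]) = 3
New gcd for candidate v: gcd(3, v). Preserves old gcd iff gcd(3, v) = 3.
  Option A: v=18, gcd(3,18)=3 -> preserves
  Option B: v=13, gcd(3,13)=1 -> changes
  Option C: v=52, gcd(3,52)=1 -> changes
  Option D: v=80, gcd(3,80)=1 -> changes
  Option E: v=32, gcd(3,32)=1 -> changes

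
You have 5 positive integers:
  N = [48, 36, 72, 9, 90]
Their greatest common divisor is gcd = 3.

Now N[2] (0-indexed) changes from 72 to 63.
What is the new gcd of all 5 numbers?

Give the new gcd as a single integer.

Numbers: [48, 36, 72, 9, 90], gcd = 3
Change: index 2, 72 -> 63
gcd of the OTHER numbers (without index 2): gcd([48, 36, 9, 90]) = 3
New gcd = gcd(g_others, new_val) = gcd(3, 63) = 3

Answer: 3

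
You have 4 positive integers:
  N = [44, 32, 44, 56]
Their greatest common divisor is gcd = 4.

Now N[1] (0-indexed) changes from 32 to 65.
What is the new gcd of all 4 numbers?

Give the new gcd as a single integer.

Answer: 1

Derivation:
Numbers: [44, 32, 44, 56], gcd = 4
Change: index 1, 32 -> 65
gcd of the OTHER numbers (without index 1): gcd([44, 44, 56]) = 4
New gcd = gcd(g_others, new_val) = gcd(4, 65) = 1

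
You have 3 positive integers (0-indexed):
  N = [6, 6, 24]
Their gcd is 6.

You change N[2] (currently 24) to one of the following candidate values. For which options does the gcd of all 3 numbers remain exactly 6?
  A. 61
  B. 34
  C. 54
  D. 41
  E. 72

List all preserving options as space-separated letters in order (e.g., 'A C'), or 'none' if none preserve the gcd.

Answer: C E

Derivation:
Old gcd = 6; gcd of others (without N[2]) = 6
New gcd for candidate v: gcd(6, v). Preserves old gcd iff gcd(6, v) = 6.
  Option A: v=61, gcd(6,61)=1 -> changes
  Option B: v=34, gcd(6,34)=2 -> changes
  Option C: v=54, gcd(6,54)=6 -> preserves
  Option D: v=41, gcd(6,41)=1 -> changes
  Option E: v=72, gcd(6,72)=6 -> preserves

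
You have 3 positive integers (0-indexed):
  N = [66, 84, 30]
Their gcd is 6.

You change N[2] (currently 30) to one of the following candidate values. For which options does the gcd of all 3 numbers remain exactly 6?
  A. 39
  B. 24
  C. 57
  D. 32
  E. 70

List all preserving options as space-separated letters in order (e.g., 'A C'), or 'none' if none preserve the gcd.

Answer: B

Derivation:
Old gcd = 6; gcd of others (without N[2]) = 6
New gcd for candidate v: gcd(6, v). Preserves old gcd iff gcd(6, v) = 6.
  Option A: v=39, gcd(6,39)=3 -> changes
  Option B: v=24, gcd(6,24)=6 -> preserves
  Option C: v=57, gcd(6,57)=3 -> changes
  Option D: v=32, gcd(6,32)=2 -> changes
  Option E: v=70, gcd(6,70)=2 -> changes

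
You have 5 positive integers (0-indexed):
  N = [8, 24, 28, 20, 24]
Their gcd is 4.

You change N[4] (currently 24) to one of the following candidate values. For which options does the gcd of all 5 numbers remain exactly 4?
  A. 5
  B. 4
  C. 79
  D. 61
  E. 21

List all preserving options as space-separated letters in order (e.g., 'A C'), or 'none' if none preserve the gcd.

Old gcd = 4; gcd of others (without N[4]) = 4
New gcd for candidate v: gcd(4, v). Preserves old gcd iff gcd(4, v) = 4.
  Option A: v=5, gcd(4,5)=1 -> changes
  Option B: v=4, gcd(4,4)=4 -> preserves
  Option C: v=79, gcd(4,79)=1 -> changes
  Option D: v=61, gcd(4,61)=1 -> changes
  Option E: v=21, gcd(4,21)=1 -> changes

Answer: B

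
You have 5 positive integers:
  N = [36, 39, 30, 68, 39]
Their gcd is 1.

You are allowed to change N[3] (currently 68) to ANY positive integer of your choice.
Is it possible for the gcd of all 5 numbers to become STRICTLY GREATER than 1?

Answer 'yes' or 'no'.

Current gcd = 1
gcd of all OTHER numbers (without N[3]=68): gcd([36, 39, 30, 39]) = 3
The new gcd after any change is gcd(3, new_value).
This can be at most 3.
Since 3 > old gcd 1, the gcd CAN increase (e.g., set N[3] = 3).

Answer: yes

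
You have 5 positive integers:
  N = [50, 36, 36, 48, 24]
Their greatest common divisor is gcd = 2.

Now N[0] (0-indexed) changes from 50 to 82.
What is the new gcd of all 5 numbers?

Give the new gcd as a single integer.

Answer: 2

Derivation:
Numbers: [50, 36, 36, 48, 24], gcd = 2
Change: index 0, 50 -> 82
gcd of the OTHER numbers (without index 0): gcd([36, 36, 48, 24]) = 12
New gcd = gcd(g_others, new_val) = gcd(12, 82) = 2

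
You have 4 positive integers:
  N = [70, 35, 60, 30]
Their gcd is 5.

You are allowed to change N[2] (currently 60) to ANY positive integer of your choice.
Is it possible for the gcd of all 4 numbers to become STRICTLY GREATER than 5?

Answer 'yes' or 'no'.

Answer: no

Derivation:
Current gcd = 5
gcd of all OTHER numbers (without N[2]=60): gcd([70, 35, 30]) = 5
The new gcd after any change is gcd(5, new_value).
This can be at most 5.
Since 5 = old gcd 5, the gcd can only stay the same or decrease.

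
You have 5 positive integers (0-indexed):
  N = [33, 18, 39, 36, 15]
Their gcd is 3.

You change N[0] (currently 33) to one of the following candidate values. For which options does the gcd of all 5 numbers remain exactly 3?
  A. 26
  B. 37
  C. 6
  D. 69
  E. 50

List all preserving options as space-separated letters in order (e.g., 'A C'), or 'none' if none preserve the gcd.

Answer: C D

Derivation:
Old gcd = 3; gcd of others (without N[0]) = 3
New gcd for candidate v: gcd(3, v). Preserves old gcd iff gcd(3, v) = 3.
  Option A: v=26, gcd(3,26)=1 -> changes
  Option B: v=37, gcd(3,37)=1 -> changes
  Option C: v=6, gcd(3,6)=3 -> preserves
  Option D: v=69, gcd(3,69)=3 -> preserves
  Option E: v=50, gcd(3,50)=1 -> changes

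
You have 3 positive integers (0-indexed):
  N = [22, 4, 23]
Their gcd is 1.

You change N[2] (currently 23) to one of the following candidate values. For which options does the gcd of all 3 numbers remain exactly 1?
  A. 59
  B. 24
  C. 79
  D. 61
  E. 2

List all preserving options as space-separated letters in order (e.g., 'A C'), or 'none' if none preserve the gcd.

Old gcd = 1; gcd of others (without N[2]) = 2
New gcd for candidate v: gcd(2, v). Preserves old gcd iff gcd(2, v) = 1.
  Option A: v=59, gcd(2,59)=1 -> preserves
  Option B: v=24, gcd(2,24)=2 -> changes
  Option C: v=79, gcd(2,79)=1 -> preserves
  Option D: v=61, gcd(2,61)=1 -> preserves
  Option E: v=2, gcd(2,2)=2 -> changes

Answer: A C D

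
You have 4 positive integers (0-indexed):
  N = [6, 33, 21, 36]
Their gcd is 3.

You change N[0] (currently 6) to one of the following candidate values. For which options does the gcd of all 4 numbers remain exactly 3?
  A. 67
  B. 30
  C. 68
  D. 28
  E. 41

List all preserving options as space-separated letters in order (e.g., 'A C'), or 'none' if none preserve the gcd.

Answer: B

Derivation:
Old gcd = 3; gcd of others (without N[0]) = 3
New gcd for candidate v: gcd(3, v). Preserves old gcd iff gcd(3, v) = 3.
  Option A: v=67, gcd(3,67)=1 -> changes
  Option B: v=30, gcd(3,30)=3 -> preserves
  Option C: v=68, gcd(3,68)=1 -> changes
  Option D: v=28, gcd(3,28)=1 -> changes
  Option E: v=41, gcd(3,41)=1 -> changes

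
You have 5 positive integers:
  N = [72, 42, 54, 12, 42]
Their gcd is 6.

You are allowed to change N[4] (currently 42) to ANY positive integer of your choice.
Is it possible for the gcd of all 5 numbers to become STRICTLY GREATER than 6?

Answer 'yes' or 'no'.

Current gcd = 6
gcd of all OTHER numbers (without N[4]=42): gcd([72, 42, 54, 12]) = 6
The new gcd after any change is gcd(6, new_value).
This can be at most 6.
Since 6 = old gcd 6, the gcd can only stay the same or decrease.

Answer: no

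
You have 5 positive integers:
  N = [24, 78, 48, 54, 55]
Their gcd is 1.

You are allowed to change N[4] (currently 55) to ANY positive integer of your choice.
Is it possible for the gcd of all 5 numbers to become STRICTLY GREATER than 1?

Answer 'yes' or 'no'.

Current gcd = 1
gcd of all OTHER numbers (without N[4]=55): gcd([24, 78, 48, 54]) = 6
The new gcd after any change is gcd(6, new_value).
This can be at most 6.
Since 6 > old gcd 1, the gcd CAN increase (e.g., set N[4] = 6).

Answer: yes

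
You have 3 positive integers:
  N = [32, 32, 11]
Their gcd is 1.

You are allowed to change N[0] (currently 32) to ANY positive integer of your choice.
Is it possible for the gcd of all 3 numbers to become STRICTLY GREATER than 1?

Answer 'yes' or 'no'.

Current gcd = 1
gcd of all OTHER numbers (without N[0]=32): gcd([32, 11]) = 1
The new gcd after any change is gcd(1, new_value).
This can be at most 1.
Since 1 = old gcd 1, the gcd can only stay the same or decrease.

Answer: no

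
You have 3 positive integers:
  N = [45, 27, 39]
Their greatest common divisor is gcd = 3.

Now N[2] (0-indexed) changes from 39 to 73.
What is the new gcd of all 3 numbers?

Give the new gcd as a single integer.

Numbers: [45, 27, 39], gcd = 3
Change: index 2, 39 -> 73
gcd of the OTHER numbers (without index 2): gcd([45, 27]) = 9
New gcd = gcd(g_others, new_val) = gcd(9, 73) = 1

Answer: 1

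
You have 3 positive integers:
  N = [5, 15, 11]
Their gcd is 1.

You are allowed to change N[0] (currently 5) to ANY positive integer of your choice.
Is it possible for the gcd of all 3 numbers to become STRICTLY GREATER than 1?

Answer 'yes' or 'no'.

Answer: no

Derivation:
Current gcd = 1
gcd of all OTHER numbers (without N[0]=5): gcd([15, 11]) = 1
The new gcd after any change is gcd(1, new_value).
This can be at most 1.
Since 1 = old gcd 1, the gcd can only stay the same or decrease.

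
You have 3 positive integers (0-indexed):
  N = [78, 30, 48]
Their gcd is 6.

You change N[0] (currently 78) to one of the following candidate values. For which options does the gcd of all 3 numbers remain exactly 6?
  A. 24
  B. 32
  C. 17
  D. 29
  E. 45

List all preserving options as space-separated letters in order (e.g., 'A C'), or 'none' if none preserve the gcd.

Old gcd = 6; gcd of others (without N[0]) = 6
New gcd for candidate v: gcd(6, v). Preserves old gcd iff gcd(6, v) = 6.
  Option A: v=24, gcd(6,24)=6 -> preserves
  Option B: v=32, gcd(6,32)=2 -> changes
  Option C: v=17, gcd(6,17)=1 -> changes
  Option D: v=29, gcd(6,29)=1 -> changes
  Option E: v=45, gcd(6,45)=3 -> changes

Answer: A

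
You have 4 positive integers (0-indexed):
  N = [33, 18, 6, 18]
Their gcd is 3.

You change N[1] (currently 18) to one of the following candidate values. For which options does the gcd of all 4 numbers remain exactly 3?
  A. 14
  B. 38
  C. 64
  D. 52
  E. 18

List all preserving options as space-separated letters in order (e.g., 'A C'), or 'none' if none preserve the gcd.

Old gcd = 3; gcd of others (without N[1]) = 3
New gcd for candidate v: gcd(3, v). Preserves old gcd iff gcd(3, v) = 3.
  Option A: v=14, gcd(3,14)=1 -> changes
  Option B: v=38, gcd(3,38)=1 -> changes
  Option C: v=64, gcd(3,64)=1 -> changes
  Option D: v=52, gcd(3,52)=1 -> changes
  Option E: v=18, gcd(3,18)=3 -> preserves

Answer: E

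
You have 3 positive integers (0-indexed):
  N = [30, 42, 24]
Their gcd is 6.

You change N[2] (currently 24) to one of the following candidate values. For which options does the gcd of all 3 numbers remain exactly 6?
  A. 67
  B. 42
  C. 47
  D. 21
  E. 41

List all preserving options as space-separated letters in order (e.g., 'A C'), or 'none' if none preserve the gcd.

Answer: B

Derivation:
Old gcd = 6; gcd of others (without N[2]) = 6
New gcd for candidate v: gcd(6, v). Preserves old gcd iff gcd(6, v) = 6.
  Option A: v=67, gcd(6,67)=1 -> changes
  Option B: v=42, gcd(6,42)=6 -> preserves
  Option C: v=47, gcd(6,47)=1 -> changes
  Option D: v=21, gcd(6,21)=3 -> changes
  Option E: v=41, gcd(6,41)=1 -> changes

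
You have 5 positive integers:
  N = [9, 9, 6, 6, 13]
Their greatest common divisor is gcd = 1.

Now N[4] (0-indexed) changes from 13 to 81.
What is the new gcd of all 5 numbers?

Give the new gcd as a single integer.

Answer: 3

Derivation:
Numbers: [9, 9, 6, 6, 13], gcd = 1
Change: index 4, 13 -> 81
gcd of the OTHER numbers (without index 4): gcd([9, 9, 6, 6]) = 3
New gcd = gcd(g_others, new_val) = gcd(3, 81) = 3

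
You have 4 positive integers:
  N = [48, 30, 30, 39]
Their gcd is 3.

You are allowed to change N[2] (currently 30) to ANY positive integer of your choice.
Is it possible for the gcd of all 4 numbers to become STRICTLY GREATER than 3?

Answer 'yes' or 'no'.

Answer: no

Derivation:
Current gcd = 3
gcd of all OTHER numbers (without N[2]=30): gcd([48, 30, 39]) = 3
The new gcd after any change is gcd(3, new_value).
This can be at most 3.
Since 3 = old gcd 3, the gcd can only stay the same or decrease.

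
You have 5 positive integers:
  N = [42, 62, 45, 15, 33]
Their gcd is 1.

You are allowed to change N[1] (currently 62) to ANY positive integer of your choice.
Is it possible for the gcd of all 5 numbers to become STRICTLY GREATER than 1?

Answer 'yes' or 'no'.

Answer: yes

Derivation:
Current gcd = 1
gcd of all OTHER numbers (without N[1]=62): gcd([42, 45, 15, 33]) = 3
The new gcd after any change is gcd(3, new_value).
This can be at most 3.
Since 3 > old gcd 1, the gcd CAN increase (e.g., set N[1] = 3).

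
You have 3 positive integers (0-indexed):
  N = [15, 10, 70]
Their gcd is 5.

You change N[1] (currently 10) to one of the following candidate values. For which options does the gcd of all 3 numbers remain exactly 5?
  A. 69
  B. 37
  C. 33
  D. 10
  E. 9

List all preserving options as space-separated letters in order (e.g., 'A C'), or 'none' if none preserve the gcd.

Old gcd = 5; gcd of others (without N[1]) = 5
New gcd for candidate v: gcd(5, v). Preserves old gcd iff gcd(5, v) = 5.
  Option A: v=69, gcd(5,69)=1 -> changes
  Option B: v=37, gcd(5,37)=1 -> changes
  Option C: v=33, gcd(5,33)=1 -> changes
  Option D: v=10, gcd(5,10)=5 -> preserves
  Option E: v=9, gcd(5,9)=1 -> changes

Answer: D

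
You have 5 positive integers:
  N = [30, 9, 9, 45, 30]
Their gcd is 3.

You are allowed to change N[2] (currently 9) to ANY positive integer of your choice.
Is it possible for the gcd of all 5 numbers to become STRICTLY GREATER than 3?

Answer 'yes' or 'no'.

Answer: no

Derivation:
Current gcd = 3
gcd of all OTHER numbers (without N[2]=9): gcd([30, 9, 45, 30]) = 3
The new gcd after any change is gcd(3, new_value).
This can be at most 3.
Since 3 = old gcd 3, the gcd can only stay the same or decrease.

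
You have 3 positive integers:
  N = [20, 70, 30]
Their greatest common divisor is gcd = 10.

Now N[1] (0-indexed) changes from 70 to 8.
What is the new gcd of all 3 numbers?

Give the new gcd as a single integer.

Answer: 2

Derivation:
Numbers: [20, 70, 30], gcd = 10
Change: index 1, 70 -> 8
gcd of the OTHER numbers (without index 1): gcd([20, 30]) = 10
New gcd = gcd(g_others, new_val) = gcd(10, 8) = 2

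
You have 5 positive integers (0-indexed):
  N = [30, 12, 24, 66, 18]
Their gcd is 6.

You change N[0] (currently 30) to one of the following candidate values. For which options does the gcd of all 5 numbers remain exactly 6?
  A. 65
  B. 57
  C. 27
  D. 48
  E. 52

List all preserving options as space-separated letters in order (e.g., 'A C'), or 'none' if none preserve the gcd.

Old gcd = 6; gcd of others (without N[0]) = 6
New gcd for candidate v: gcd(6, v). Preserves old gcd iff gcd(6, v) = 6.
  Option A: v=65, gcd(6,65)=1 -> changes
  Option B: v=57, gcd(6,57)=3 -> changes
  Option C: v=27, gcd(6,27)=3 -> changes
  Option D: v=48, gcd(6,48)=6 -> preserves
  Option E: v=52, gcd(6,52)=2 -> changes

Answer: D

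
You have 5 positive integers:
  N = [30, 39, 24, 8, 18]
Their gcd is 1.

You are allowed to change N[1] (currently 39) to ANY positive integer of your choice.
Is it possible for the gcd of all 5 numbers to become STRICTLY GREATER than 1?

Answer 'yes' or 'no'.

Answer: yes

Derivation:
Current gcd = 1
gcd of all OTHER numbers (without N[1]=39): gcd([30, 24, 8, 18]) = 2
The new gcd after any change is gcd(2, new_value).
This can be at most 2.
Since 2 > old gcd 1, the gcd CAN increase (e.g., set N[1] = 2).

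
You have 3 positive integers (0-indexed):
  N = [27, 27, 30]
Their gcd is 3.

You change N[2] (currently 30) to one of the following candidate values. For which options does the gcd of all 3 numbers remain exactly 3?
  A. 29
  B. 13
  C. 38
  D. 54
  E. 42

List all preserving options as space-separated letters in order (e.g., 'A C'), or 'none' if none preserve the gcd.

Answer: E

Derivation:
Old gcd = 3; gcd of others (without N[2]) = 27
New gcd for candidate v: gcd(27, v). Preserves old gcd iff gcd(27, v) = 3.
  Option A: v=29, gcd(27,29)=1 -> changes
  Option B: v=13, gcd(27,13)=1 -> changes
  Option C: v=38, gcd(27,38)=1 -> changes
  Option D: v=54, gcd(27,54)=27 -> changes
  Option E: v=42, gcd(27,42)=3 -> preserves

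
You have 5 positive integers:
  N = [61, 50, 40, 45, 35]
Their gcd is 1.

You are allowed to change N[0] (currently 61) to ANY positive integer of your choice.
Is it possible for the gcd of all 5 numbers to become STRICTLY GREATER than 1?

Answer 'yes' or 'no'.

Answer: yes

Derivation:
Current gcd = 1
gcd of all OTHER numbers (without N[0]=61): gcd([50, 40, 45, 35]) = 5
The new gcd after any change is gcd(5, new_value).
This can be at most 5.
Since 5 > old gcd 1, the gcd CAN increase (e.g., set N[0] = 5).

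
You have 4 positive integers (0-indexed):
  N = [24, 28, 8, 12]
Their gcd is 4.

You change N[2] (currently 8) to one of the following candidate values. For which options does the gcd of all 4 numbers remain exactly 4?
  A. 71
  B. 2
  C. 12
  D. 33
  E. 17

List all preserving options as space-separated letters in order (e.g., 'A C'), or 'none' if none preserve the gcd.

Answer: C

Derivation:
Old gcd = 4; gcd of others (without N[2]) = 4
New gcd for candidate v: gcd(4, v). Preserves old gcd iff gcd(4, v) = 4.
  Option A: v=71, gcd(4,71)=1 -> changes
  Option B: v=2, gcd(4,2)=2 -> changes
  Option C: v=12, gcd(4,12)=4 -> preserves
  Option D: v=33, gcd(4,33)=1 -> changes
  Option E: v=17, gcd(4,17)=1 -> changes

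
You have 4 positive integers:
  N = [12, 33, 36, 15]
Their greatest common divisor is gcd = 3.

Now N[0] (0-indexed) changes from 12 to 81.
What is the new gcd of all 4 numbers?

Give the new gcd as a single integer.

Answer: 3

Derivation:
Numbers: [12, 33, 36, 15], gcd = 3
Change: index 0, 12 -> 81
gcd of the OTHER numbers (without index 0): gcd([33, 36, 15]) = 3
New gcd = gcd(g_others, new_val) = gcd(3, 81) = 3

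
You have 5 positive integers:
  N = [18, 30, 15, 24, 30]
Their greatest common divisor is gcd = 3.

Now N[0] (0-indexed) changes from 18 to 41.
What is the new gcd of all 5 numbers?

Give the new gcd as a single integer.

Answer: 1

Derivation:
Numbers: [18, 30, 15, 24, 30], gcd = 3
Change: index 0, 18 -> 41
gcd of the OTHER numbers (without index 0): gcd([30, 15, 24, 30]) = 3
New gcd = gcd(g_others, new_val) = gcd(3, 41) = 1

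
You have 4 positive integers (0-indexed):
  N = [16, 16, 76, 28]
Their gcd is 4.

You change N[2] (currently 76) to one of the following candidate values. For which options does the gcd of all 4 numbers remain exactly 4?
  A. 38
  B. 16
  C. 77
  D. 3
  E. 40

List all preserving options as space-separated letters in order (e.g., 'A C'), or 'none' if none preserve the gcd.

Answer: B E

Derivation:
Old gcd = 4; gcd of others (without N[2]) = 4
New gcd for candidate v: gcd(4, v). Preserves old gcd iff gcd(4, v) = 4.
  Option A: v=38, gcd(4,38)=2 -> changes
  Option B: v=16, gcd(4,16)=4 -> preserves
  Option C: v=77, gcd(4,77)=1 -> changes
  Option D: v=3, gcd(4,3)=1 -> changes
  Option E: v=40, gcd(4,40)=4 -> preserves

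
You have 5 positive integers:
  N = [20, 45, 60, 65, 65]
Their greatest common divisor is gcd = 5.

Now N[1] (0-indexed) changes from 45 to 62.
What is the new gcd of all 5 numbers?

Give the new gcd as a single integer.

Numbers: [20, 45, 60, 65, 65], gcd = 5
Change: index 1, 45 -> 62
gcd of the OTHER numbers (without index 1): gcd([20, 60, 65, 65]) = 5
New gcd = gcd(g_others, new_val) = gcd(5, 62) = 1

Answer: 1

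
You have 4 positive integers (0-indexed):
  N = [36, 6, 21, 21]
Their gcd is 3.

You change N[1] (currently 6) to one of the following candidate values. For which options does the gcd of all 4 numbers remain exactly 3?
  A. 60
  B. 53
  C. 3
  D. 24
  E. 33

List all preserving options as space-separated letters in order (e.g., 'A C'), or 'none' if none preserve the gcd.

Old gcd = 3; gcd of others (without N[1]) = 3
New gcd for candidate v: gcd(3, v). Preserves old gcd iff gcd(3, v) = 3.
  Option A: v=60, gcd(3,60)=3 -> preserves
  Option B: v=53, gcd(3,53)=1 -> changes
  Option C: v=3, gcd(3,3)=3 -> preserves
  Option D: v=24, gcd(3,24)=3 -> preserves
  Option E: v=33, gcd(3,33)=3 -> preserves

Answer: A C D E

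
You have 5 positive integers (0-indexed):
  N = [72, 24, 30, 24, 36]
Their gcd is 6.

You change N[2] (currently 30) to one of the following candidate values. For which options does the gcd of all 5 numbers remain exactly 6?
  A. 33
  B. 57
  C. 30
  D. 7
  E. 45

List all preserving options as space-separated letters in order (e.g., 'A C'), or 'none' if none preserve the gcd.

Answer: C

Derivation:
Old gcd = 6; gcd of others (without N[2]) = 12
New gcd for candidate v: gcd(12, v). Preserves old gcd iff gcd(12, v) = 6.
  Option A: v=33, gcd(12,33)=3 -> changes
  Option B: v=57, gcd(12,57)=3 -> changes
  Option C: v=30, gcd(12,30)=6 -> preserves
  Option D: v=7, gcd(12,7)=1 -> changes
  Option E: v=45, gcd(12,45)=3 -> changes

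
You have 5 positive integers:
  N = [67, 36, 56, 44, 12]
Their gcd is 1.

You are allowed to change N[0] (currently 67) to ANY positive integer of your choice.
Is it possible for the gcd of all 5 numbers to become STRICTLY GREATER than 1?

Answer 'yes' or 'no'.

Answer: yes

Derivation:
Current gcd = 1
gcd of all OTHER numbers (without N[0]=67): gcd([36, 56, 44, 12]) = 4
The new gcd after any change is gcd(4, new_value).
This can be at most 4.
Since 4 > old gcd 1, the gcd CAN increase (e.g., set N[0] = 4).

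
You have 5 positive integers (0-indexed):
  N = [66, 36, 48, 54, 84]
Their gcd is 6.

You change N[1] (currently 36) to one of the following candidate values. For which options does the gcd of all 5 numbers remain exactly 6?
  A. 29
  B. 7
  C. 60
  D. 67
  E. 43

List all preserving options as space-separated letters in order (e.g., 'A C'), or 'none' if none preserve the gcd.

Answer: C

Derivation:
Old gcd = 6; gcd of others (without N[1]) = 6
New gcd for candidate v: gcd(6, v). Preserves old gcd iff gcd(6, v) = 6.
  Option A: v=29, gcd(6,29)=1 -> changes
  Option B: v=7, gcd(6,7)=1 -> changes
  Option C: v=60, gcd(6,60)=6 -> preserves
  Option D: v=67, gcd(6,67)=1 -> changes
  Option E: v=43, gcd(6,43)=1 -> changes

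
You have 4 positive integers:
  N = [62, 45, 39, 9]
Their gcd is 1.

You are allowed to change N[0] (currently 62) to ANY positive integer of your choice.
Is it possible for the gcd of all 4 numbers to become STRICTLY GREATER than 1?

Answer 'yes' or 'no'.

Answer: yes

Derivation:
Current gcd = 1
gcd of all OTHER numbers (without N[0]=62): gcd([45, 39, 9]) = 3
The new gcd after any change is gcd(3, new_value).
This can be at most 3.
Since 3 > old gcd 1, the gcd CAN increase (e.g., set N[0] = 3).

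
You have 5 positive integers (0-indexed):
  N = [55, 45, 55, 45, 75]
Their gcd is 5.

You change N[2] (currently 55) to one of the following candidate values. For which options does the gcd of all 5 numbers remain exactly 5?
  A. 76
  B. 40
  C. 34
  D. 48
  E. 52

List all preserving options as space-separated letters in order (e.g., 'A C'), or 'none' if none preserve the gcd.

Old gcd = 5; gcd of others (without N[2]) = 5
New gcd for candidate v: gcd(5, v). Preserves old gcd iff gcd(5, v) = 5.
  Option A: v=76, gcd(5,76)=1 -> changes
  Option B: v=40, gcd(5,40)=5 -> preserves
  Option C: v=34, gcd(5,34)=1 -> changes
  Option D: v=48, gcd(5,48)=1 -> changes
  Option E: v=52, gcd(5,52)=1 -> changes

Answer: B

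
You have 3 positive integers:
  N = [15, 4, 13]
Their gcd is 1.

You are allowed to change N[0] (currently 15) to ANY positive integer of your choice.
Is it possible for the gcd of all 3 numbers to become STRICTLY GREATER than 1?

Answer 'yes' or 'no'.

Answer: no

Derivation:
Current gcd = 1
gcd of all OTHER numbers (without N[0]=15): gcd([4, 13]) = 1
The new gcd after any change is gcd(1, new_value).
This can be at most 1.
Since 1 = old gcd 1, the gcd can only stay the same or decrease.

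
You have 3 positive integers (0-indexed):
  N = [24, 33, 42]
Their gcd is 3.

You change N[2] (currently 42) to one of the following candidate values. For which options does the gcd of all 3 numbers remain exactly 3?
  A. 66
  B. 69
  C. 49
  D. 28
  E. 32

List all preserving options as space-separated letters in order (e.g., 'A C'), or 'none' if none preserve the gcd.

Answer: A B

Derivation:
Old gcd = 3; gcd of others (without N[2]) = 3
New gcd for candidate v: gcd(3, v). Preserves old gcd iff gcd(3, v) = 3.
  Option A: v=66, gcd(3,66)=3 -> preserves
  Option B: v=69, gcd(3,69)=3 -> preserves
  Option C: v=49, gcd(3,49)=1 -> changes
  Option D: v=28, gcd(3,28)=1 -> changes
  Option E: v=32, gcd(3,32)=1 -> changes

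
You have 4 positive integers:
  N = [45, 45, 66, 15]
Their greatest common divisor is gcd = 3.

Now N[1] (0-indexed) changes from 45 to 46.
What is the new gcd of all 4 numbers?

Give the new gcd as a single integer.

Answer: 1

Derivation:
Numbers: [45, 45, 66, 15], gcd = 3
Change: index 1, 45 -> 46
gcd of the OTHER numbers (without index 1): gcd([45, 66, 15]) = 3
New gcd = gcd(g_others, new_val) = gcd(3, 46) = 1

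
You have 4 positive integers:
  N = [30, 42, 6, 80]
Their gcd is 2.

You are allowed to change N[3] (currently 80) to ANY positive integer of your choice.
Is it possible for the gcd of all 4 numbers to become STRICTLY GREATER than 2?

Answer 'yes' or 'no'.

Answer: yes

Derivation:
Current gcd = 2
gcd of all OTHER numbers (without N[3]=80): gcd([30, 42, 6]) = 6
The new gcd after any change is gcd(6, new_value).
This can be at most 6.
Since 6 > old gcd 2, the gcd CAN increase (e.g., set N[3] = 6).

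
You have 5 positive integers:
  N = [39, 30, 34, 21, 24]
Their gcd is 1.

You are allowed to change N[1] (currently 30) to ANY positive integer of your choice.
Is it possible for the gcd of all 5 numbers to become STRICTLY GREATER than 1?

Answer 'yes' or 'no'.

Current gcd = 1
gcd of all OTHER numbers (without N[1]=30): gcd([39, 34, 21, 24]) = 1
The new gcd after any change is gcd(1, new_value).
This can be at most 1.
Since 1 = old gcd 1, the gcd can only stay the same or decrease.

Answer: no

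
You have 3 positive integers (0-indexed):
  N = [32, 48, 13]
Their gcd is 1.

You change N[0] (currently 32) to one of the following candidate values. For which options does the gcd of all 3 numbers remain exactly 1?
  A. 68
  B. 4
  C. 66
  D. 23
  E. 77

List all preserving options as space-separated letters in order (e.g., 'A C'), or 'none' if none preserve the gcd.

Old gcd = 1; gcd of others (without N[0]) = 1
New gcd for candidate v: gcd(1, v). Preserves old gcd iff gcd(1, v) = 1.
  Option A: v=68, gcd(1,68)=1 -> preserves
  Option B: v=4, gcd(1,4)=1 -> preserves
  Option C: v=66, gcd(1,66)=1 -> preserves
  Option D: v=23, gcd(1,23)=1 -> preserves
  Option E: v=77, gcd(1,77)=1 -> preserves

Answer: A B C D E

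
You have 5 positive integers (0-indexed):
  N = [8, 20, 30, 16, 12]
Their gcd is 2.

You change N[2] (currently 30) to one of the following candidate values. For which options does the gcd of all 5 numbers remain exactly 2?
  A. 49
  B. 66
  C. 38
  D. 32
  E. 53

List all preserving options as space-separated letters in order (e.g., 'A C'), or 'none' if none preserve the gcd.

Answer: B C

Derivation:
Old gcd = 2; gcd of others (without N[2]) = 4
New gcd for candidate v: gcd(4, v). Preserves old gcd iff gcd(4, v) = 2.
  Option A: v=49, gcd(4,49)=1 -> changes
  Option B: v=66, gcd(4,66)=2 -> preserves
  Option C: v=38, gcd(4,38)=2 -> preserves
  Option D: v=32, gcd(4,32)=4 -> changes
  Option E: v=53, gcd(4,53)=1 -> changes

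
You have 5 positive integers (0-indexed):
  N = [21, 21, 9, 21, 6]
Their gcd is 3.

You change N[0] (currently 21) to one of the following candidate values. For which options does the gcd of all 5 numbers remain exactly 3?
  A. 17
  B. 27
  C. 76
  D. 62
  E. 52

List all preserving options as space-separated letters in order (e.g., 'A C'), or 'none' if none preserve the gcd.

Answer: B

Derivation:
Old gcd = 3; gcd of others (without N[0]) = 3
New gcd for candidate v: gcd(3, v). Preserves old gcd iff gcd(3, v) = 3.
  Option A: v=17, gcd(3,17)=1 -> changes
  Option B: v=27, gcd(3,27)=3 -> preserves
  Option C: v=76, gcd(3,76)=1 -> changes
  Option D: v=62, gcd(3,62)=1 -> changes
  Option E: v=52, gcd(3,52)=1 -> changes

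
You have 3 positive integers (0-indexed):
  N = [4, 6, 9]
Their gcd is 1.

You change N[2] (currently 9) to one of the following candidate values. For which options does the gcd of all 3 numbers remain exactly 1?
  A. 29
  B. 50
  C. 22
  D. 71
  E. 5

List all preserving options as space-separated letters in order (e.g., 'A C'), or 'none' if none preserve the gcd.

Answer: A D E

Derivation:
Old gcd = 1; gcd of others (without N[2]) = 2
New gcd for candidate v: gcd(2, v). Preserves old gcd iff gcd(2, v) = 1.
  Option A: v=29, gcd(2,29)=1 -> preserves
  Option B: v=50, gcd(2,50)=2 -> changes
  Option C: v=22, gcd(2,22)=2 -> changes
  Option D: v=71, gcd(2,71)=1 -> preserves
  Option E: v=5, gcd(2,5)=1 -> preserves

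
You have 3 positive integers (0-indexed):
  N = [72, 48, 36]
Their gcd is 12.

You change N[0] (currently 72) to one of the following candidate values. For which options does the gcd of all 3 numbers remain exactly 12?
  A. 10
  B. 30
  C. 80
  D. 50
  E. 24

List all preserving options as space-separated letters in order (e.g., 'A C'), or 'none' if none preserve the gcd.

Answer: E

Derivation:
Old gcd = 12; gcd of others (without N[0]) = 12
New gcd for candidate v: gcd(12, v). Preserves old gcd iff gcd(12, v) = 12.
  Option A: v=10, gcd(12,10)=2 -> changes
  Option B: v=30, gcd(12,30)=6 -> changes
  Option C: v=80, gcd(12,80)=4 -> changes
  Option D: v=50, gcd(12,50)=2 -> changes
  Option E: v=24, gcd(12,24)=12 -> preserves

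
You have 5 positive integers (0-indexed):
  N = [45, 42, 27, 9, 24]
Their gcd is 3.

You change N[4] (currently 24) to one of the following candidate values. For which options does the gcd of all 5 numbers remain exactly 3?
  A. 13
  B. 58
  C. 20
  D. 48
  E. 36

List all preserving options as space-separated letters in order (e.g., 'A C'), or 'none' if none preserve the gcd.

Old gcd = 3; gcd of others (without N[4]) = 3
New gcd for candidate v: gcd(3, v). Preserves old gcd iff gcd(3, v) = 3.
  Option A: v=13, gcd(3,13)=1 -> changes
  Option B: v=58, gcd(3,58)=1 -> changes
  Option C: v=20, gcd(3,20)=1 -> changes
  Option D: v=48, gcd(3,48)=3 -> preserves
  Option E: v=36, gcd(3,36)=3 -> preserves

Answer: D E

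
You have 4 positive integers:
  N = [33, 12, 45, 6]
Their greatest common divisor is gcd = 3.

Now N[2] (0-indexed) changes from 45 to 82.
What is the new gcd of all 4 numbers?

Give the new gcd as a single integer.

Answer: 1

Derivation:
Numbers: [33, 12, 45, 6], gcd = 3
Change: index 2, 45 -> 82
gcd of the OTHER numbers (without index 2): gcd([33, 12, 6]) = 3
New gcd = gcd(g_others, new_val) = gcd(3, 82) = 1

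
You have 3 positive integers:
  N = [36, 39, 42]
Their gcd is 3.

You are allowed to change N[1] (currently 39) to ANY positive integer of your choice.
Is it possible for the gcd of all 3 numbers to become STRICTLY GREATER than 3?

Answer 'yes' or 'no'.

Answer: yes

Derivation:
Current gcd = 3
gcd of all OTHER numbers (without N[1]=39): gcd([36, 42]) = 6
The new gcd after any change is gcd(6, new_value).
This can be at most 6.
Since 6 > old gcd 3, the gcd CAN increase (e.g., set N[1] = 6).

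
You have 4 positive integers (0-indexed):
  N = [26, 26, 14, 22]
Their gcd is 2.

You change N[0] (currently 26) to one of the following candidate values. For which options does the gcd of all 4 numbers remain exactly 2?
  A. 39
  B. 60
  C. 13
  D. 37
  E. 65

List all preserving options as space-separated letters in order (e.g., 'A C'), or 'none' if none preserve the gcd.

Old gcd = 2; gcd of others (without N[0]) = 2
New gcd for candidate v: gcd(2, v). Preserves old gcd iff gcd(2, v) = 2.
  Option A: v=39, gcd(2,39)=1 -> changes
  Option B: v=60, gcd(2,60)=2 -> preserves
  Option C: v=13, gcd(2,13)=1 -> changes
  Option D: v=37, gcd(2,37)=1 -> changes
  Option E: v=65, gcd(2,65)=1 -> changes

Answer: B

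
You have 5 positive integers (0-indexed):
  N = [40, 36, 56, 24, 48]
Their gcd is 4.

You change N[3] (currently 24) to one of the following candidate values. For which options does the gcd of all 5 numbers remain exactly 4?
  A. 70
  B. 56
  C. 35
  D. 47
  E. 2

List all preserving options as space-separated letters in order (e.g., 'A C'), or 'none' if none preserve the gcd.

Old gcd = 4; gcd of others (without N[3]) = 4
New gcd for candidate v: gcd(4, v). Preserves old gcd iff gcd(4, v) = 4.
  Option A: v=70, gcd(4,70)=2 -> changes
  Option B: v=56, gcd(4,56)=4 -> preserves
  Option C: v=35, gcd(4,35)=1 -> changes
  Option D: v=47, gcd(4,47)=1 -> changes
  Option E: v=2, gcd(4,2)=2 -> changes

Answer: B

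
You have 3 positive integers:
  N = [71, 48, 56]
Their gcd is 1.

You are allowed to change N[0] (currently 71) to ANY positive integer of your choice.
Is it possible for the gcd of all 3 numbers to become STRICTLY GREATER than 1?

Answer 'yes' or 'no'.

Answer: yes

Derivation:
Current gcd = 1
gcd of all OTHER numbers (without N[0]=71): gcd([48, 56]) = 8
The new gcd after any change is gcd(8, new_value).
This can be at most 8.
Since 8 > old gcd 1, the gcd CAN increase (e.g., set N[0] = 8).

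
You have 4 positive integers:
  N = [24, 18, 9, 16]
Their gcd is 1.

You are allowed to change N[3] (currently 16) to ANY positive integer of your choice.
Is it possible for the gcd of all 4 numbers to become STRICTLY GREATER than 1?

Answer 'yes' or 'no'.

Answer: yes

Derivation:
Current gcd = 1
gcd of all OTHER numbers (without N[3]=16): gcd([24, 18, 9]) = 3
The new gcd after any change is gcd(3, new_value).
This can be at most 3.
Since 3 > old gcd 1, the gcd CAN increase (e.g., set N[3] = 3).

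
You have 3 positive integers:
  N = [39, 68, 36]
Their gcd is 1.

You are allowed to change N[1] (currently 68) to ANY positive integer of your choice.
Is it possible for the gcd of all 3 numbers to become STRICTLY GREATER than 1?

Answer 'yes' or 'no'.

Current gcd = 1
gcd of all OTHER numbers (without N[1]=68): gcd([39, 36]) = 3
The new gcd after any change is gcd(3, new_value).
This can be at most 3.
Since 3 > old gcd 1, the gcd CAN increase (e.g., set N[1] = 3).

Answer: yes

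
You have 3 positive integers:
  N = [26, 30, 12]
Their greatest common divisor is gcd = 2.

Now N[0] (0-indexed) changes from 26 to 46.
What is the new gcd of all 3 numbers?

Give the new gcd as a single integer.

Answer: 2

Derivation:
Numbers: [26, 30, 12], gcd = 2
Change: index 0, 26 -> 46
gcd of the OTHER numbers (without index 0): gcd([30, 12]) = 6
New gcd = gcd(g_others, new_val) = gcd(6, 46) = 2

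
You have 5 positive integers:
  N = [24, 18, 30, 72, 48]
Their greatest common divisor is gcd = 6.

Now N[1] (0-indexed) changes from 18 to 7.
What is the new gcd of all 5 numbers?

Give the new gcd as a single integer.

Numbers: [24, 18, 30, 72, 48], gcd = 6
Change: index 1, 18 -> 7
gcd of the OTHER numbers (without index 1): gcd([24, 30, 72, 48]) = 6
New gcd = gcd(g_others, new_val) = gcd(6, 7) = 1

Answer: 1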